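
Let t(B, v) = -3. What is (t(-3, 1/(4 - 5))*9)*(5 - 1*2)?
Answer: -81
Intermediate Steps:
(t(-3, 1/(4 - 5))*9)*(5 - 1*2) = (-3*9)*(5 - 1*2) = -27*(5 - 2) = -27*3 = -81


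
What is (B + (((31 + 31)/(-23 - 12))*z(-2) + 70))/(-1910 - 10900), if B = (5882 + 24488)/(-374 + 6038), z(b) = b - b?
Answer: -42685/7255584 ≈ -0.0058831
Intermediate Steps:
z(b) = 0
B = 15185/2832 (B = 30370/5664 = 30370*(1/5664) = 15185/2832 ≈ 5.3619)
(B + (((31 + 31)/(-23 - 12))*z(-2) + 70))/(-1910 - 10900) = (15185/2832 + (((31 + 31)/(-23 - 12))*0 + 70))/(-1910 - 10900) = (15185/2832 + ((62/(-35))*0 + 70))/(-12810) = (15185/2832 + ((62*(-1/35))*0 + 70))*(-1/12810) = (15185/2832 + (-62/35*0 + 70))*(-1/12810) = (15185/2832 + (0 + 70))*(-1/12810) = (15185/2832 + 70)*(-1/12810) = (213425/2832)*(-1/12810) = -42685/7255584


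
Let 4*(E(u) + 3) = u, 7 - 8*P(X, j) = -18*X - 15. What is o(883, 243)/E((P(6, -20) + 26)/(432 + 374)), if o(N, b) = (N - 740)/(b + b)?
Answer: -70928/720009 ≈ -0.098510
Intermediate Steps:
o(N, b) = (-740 + N)/(2*b) (o(N, b) = (-740 + N)/((2*b)) = (-740 + N)*(1/(2*b)) = (-740 + N)/(2*b))
P(X, j) = 11/4 + 9*X/4 (P(X, j) = 7/8 - (-18*X - 15)/8 = 7/8 - (-15 - 18*X)/8 = 7/8 + (15/8 + 9*X/4) = 11/4 + 9*X/4)
E(u) = -3 + u/4
o(883, 243)/E((P(6, -20) + 26)/(432 + 374)) = ((1/2)*(-740 + 883)/243)/(-3 + (((11/4 + (9/4)*6) + 26)/(432 + 374))/4) = ((1/2)*(1/243)*143)/(-3 + (((11/4 + 27/2) + 26)/806)/4) = 143/(486*(-3 + ((65/4 + 26)*(1/806))/4)) = 143/(486*(-3 + ((169/4)*(1/806))/4)) = 143/(486*(-3 + (1/4)*(13/248))) = 143/(486*(-3 + 13/992)) = 143/(486*(-2963/992)) = (143/486)*(-992/2963) = -70928/720009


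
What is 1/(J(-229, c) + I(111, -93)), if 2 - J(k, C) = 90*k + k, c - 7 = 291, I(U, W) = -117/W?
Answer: 31/646110 ≈ 4.7979e-5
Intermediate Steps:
c = 298 (c = 7 + 291 = 298)
J(k, C) = 2 - 91*k (J(k, C) = 2 - (90*k + k) = 2 - 91*k)
1/(J(-229, c) + I(111, -93)) = 1/((2 - 91*(-229)) - 117/(-93)) = 1/((2 + 20839) - 117*(-1/93)) = 1/(20841 + 39/31) = 1/(646110/31) = 31/646110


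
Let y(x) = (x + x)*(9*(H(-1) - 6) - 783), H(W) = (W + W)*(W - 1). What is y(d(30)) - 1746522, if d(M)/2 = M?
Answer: -1842642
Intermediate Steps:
d(M) = 2*M
H(W) = 2*W*(-1 + W) (H(W) = (2*W)*(-1 + W) = 2*W*(-1 + W))
y(x) = -1602*x (y(x) = (x + x)*(9*(2*(-1)*(-1 - 1) - 6) - 783) = (2*x)*(9*(2*(-1)*(-2) - 6) - 783) = (2*x)*(9*(4 - 6) - 783) = (2*x)*(9*(-2) - 783) = (2*x)*(-18 - 783) = (2*x)*(-801) = -1602*x)
y(d(30)) - 1746522 = -3204*30 - 1746522 = -1602*60 - 1746522 = -96120 - 1746522 = -1842642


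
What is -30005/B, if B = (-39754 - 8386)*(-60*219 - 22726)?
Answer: -6001/345317848 ≈ -1.7378e-5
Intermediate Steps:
B = 1726589240 (B = -48140*(-13140 - 22726) = -48140*(-35866) = 1726589240)
-30005/B = -30005/1726589240 = -30005*1/1726589240 = -6001/345317848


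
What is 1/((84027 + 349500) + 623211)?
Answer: 1/1056738 ≈ 9.4631e-7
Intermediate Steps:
1/((84027 + 349500) + 623211) = 1/(433527 + 623211) = 1/1056738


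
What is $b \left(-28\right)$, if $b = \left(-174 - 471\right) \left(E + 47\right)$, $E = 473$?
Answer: $9391200$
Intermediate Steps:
$b = -335400$ ($b = \left(-174 - 471\right) \left(473 + 47\right) = \left(-645\right) 520 = -335400$)
$b \left(-28\right) = \left(-335400\right) \left(-28\right) = 9391200$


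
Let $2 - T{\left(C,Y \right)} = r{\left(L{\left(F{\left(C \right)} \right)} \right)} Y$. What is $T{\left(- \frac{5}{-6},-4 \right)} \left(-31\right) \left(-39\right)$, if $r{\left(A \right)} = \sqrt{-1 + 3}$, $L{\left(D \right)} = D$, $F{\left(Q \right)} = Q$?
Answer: $2418 + 4836 \sqrt{2} \approx 9257.1$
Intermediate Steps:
$r{\left(A \right)} = \sqrt{2}$
$T{\left(C,Y \right)} = 2 - Y \sqrt{2}$ ($T{\left(C,Y \right)} = 2 - \sqrt{2} Y = 2 - Y \sqrt{2}$)
$T{\left(- \frac{5}{-6},-4 \right)} \left(-31\right) \left(-39\right) = \left(2 - - 4 \sqrt{2}\right) \left(-31\right) \left(-39\right) = \left(2 + 4 \sqrt{2}\right) \left(-31\right) \left(-39\right) = \left(-62 - 124 \sqrt{2}\right) \left(-39\right) = 2418 + 4836 \sqrt{2}$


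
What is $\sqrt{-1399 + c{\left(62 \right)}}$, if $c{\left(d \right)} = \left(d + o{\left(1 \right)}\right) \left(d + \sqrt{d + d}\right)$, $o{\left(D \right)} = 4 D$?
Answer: $\sqrt{2693 + 132 \sqrt{31}} \approx 58.549$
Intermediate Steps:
$c{\left(d \right)} = \left(4 + d\right) \left(d + \sqrt{2} \sqrt{d}\right)$ ($c{\left(d \right)} = \left(d + 4 \cdot 1\right) \left(d + \sqrt{d + d}\right) = \left(d + 4\right) \left(d + \sqrt{2 d}\right) = \left(4 + d\right) \left(d + \sqrt{2} \sqrt{d}\right)$)
$\sqrt{-1399 + c{\left(62 \right)}} = \sqrt{-1399 + \left(62^{2} + 4 \cdot 62 + \sqrt{2} \cdot 62^{\frac{3}{2}} + 4 \sqrt{2} \sqrt{62}\right)} = \sqrt{-1399 + \left(3844 + 248 + \sqrt{2} \cdot 62 \sqrt{62} + 8 \sqrt{31}\right)} = \sqrt{-1399 + \left(3844 + 248 + 124 \sqrt{31} + 8 \sqrt{31}\right)} = \sqrt{-1399 + \left(4092 + 132 \sqrt{31}\right)} = \sqrt{2693 + 132 \sqrt{31}}$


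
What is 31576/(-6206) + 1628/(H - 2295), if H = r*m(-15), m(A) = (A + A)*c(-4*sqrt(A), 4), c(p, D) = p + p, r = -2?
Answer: 8*(-947280*sqrt(15) + 5160643*I)/(46545*(-153*I + 32*sqrt(15))) ≈ -5.5163 + 0.34696*I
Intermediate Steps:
c(p, D) = 2*p
m(A) = -16*A**(3/2) (m(A) = (A + A)*(2*(-4*sqrt(A))) = (2*A)*(-8*sqrt(A)) = -16*A**(3/2))
H = -480*I*sqrt(15) (H = -(-32)*(-15)**(3/2) = -(-32)*(-15*I*sqrt(15)) = -480*I*sqrt(15) ≈ -1859.0*I)
31576/(-6206) + 1628/(H - 2295) = 31576/(-6206) + 1628/(-480*I*sqrt(15) - 2295) = 31576*(-1/6206) + 1628/(-2295 - 480*I*sqrt(15)) = -15788/3103 + 1628/(-2295 - 480*I*sqrt(15))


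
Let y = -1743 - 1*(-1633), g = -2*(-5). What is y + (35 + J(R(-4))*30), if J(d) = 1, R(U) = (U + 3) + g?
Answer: -45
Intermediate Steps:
g = 10
y = -110 (y = -1743 + 1633 = -110)
R(U) = 13 + U (R(U) = (U + 3) + 10 = (3 + U) + 10 = 13 + U)
y + (35 + J(R(-4))*30) = -110 + (35 + 1*30) = -110 + (35 + 30) = -110 + 65 = -45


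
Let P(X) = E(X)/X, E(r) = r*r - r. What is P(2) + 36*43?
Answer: 1549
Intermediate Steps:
E(r) = r**2 - r
P(X) = -1 + X (P(X) = (X*(-1 + X))/X = -1 + X)
P(2) + 36*43 = (-1 + 2) + 36*43 = 1 + 1548 = 1549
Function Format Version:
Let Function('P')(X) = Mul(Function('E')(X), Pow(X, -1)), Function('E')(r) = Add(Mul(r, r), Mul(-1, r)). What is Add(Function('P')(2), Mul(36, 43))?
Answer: 1549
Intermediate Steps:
Function('E')(r) = Add(Pow(r, 2), Mul(-1, r))
Function('P')(X) = Add(-1, X) (Function('P')(X) = Mul(Mul(X, Add(-1, X)), Pow(X, -1)) = Add(-1, X))
Add(Function('P')(2), Mul(36, 43)) = Add(Add(-1, 2), Mul(36, 43)) = Add(1, 1548) = 1549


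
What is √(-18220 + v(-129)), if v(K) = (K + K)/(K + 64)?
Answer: I*√76962730/65 ≈ 134.97*I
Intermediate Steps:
v(K) = 2*K/(64 + K) (v(K) = (2*K)/(64 + K) = 2*K/(64 + K))
√(-18220 + v(-129)) = √(-18220 + 2*(-129)/(64 - 129)) = √(-18220 + 2*(-129)/(-65)) = √(-18220 + 2*(-129)*(-1/65)) = √(-18220 + 258/65) = √(-1184042/65) = I*√76962730/65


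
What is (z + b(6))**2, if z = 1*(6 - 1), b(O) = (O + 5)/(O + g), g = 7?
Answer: 5776/169 ≈ 34.177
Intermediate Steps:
b(O) = (5 + O)/(7 + O) (b(O) = (O + 5)/(O + 7) = (5 + O)/(7 + O))
z = 5 (z = 1*5 = 5)
(z + b(6))**2 = (5 + (5 + 6)/(7 + 6))**2 = (5 + 11/13)**2 = (76/13)**2 = 5776/169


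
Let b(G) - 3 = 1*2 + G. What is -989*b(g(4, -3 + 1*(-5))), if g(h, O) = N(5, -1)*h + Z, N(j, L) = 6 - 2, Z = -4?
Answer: -16813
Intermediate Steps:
N(j, L) = 4
g(h, O) = -4 + 4*h (g(h, O) = 4*h - 4 = -4 + 4*h)
b(G) = 5 + G (b(G) = 3 + (1*2 + G) = 3 + (2 + G) = 5 + G)
-989*b(g(4, -3 + 1*(-5))) = -989*(5 + (-4 + 4*4)) = -989*(5 + (-4 + 16)) = -989*(5 + 12) = -989*17 = -16813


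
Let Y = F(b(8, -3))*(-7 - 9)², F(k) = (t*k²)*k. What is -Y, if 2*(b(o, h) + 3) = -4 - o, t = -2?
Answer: -373248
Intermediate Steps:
b(o, h) = -5 - o/2 (b(o, h) = -3 + (-4 - o)/2 = -3 + (-2 - o/2) = -5 - o/2)
F(k) = -2*k³ (F(k) = (-2*k²)*k = -2*k³)
Y = 373248 (Y = (-2*(-5 - ½*8)³)*(-7 - 9)² = -2*(-5 - 4)³*(-16)² = -2*(-9)³*256 = -2*(-729)*256 = 1458*256 = 373248)
-Y = -1*373248 = -373248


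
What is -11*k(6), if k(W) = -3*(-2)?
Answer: -66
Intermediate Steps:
k(W) = 6
-11*k(6) = -11*6 = -66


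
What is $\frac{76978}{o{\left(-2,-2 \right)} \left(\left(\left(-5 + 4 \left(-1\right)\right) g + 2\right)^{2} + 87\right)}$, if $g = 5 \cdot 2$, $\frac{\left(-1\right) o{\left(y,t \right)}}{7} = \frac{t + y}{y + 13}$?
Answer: $\frac{423379}{109634} \approx 3.8617$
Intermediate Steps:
$o{\left(y,t \right)} = - \frac{7 \left(t + y\right)}{13 + y}$ ($o{\left(y,t \right)} = - 7 \frac{t + y}{y + 13} = - 7 \frac{t + y}{13 + y} = - \frac{7 \left(t + y\right)}{13 + y}$)
$g = 10$
$\frac{76978}{o{\left(-2,-2 \right)} \left(\left(\left(-5 + 4 \left(-1\right)\right) g + 2\right)^{2} + 87\right)} = \frac{76978}{\frac{7 \left(\left(-1\right) \left(-2\right) - -2\right)}{13 - 2} \left(\left(\left(-5 + 4 \left(-1\right)\right) 10 + 2\right)^{2} + 87\right)} = \frac{76978}{\frac{7 \left(2 + 2\right)}{11} \left(\left(\left(-5 - 4\right) 10 + 2\right)^{2} + 87\right)} = \frac{76978}{7 \cdot \frac{1}{11} \cdot 4 \left(\left(\left(-9\right) 10 + 2\right)^{2} + 87\right)} = \frac{76978}{\frac{28}{11} \left(\left(-90 + 2\right)^{2} + 87\right)} = \frac{76978}{\frac{28}{11} \left(\left(-88\right)^{2} + 87\right)} = \frac{76978}{\frac{28}{11} \left(7744 + 87\right)} = \frac{76978}{\frac{28}{11} \cdot 7831} = \frac{76978}{\frac{219268}{11}} = 76978 \cdot \frac{11}{219268} = \frac{423379}{109634}$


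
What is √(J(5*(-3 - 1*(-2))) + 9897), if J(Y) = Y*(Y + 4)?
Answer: √9902 ≈ 99.509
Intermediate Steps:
J(Y) = Y*(4 + Y)
√(J(5*(-3 - 1*(-2))) + 9897) = √((5*(-3 - 1*(-2)))*(4 + 5*(-3 - 1*(-2))) + 9897) = √((5*(-3 + 2))*(4 + 5*(-3 + 2)) + 9897) = √((5*(-1))*(4 + 5*(-1)) + 9897) = √(-5*(4 - 5) + 9897) = √(-5*(-1) + 9897) = √(5 + 9897) = √9902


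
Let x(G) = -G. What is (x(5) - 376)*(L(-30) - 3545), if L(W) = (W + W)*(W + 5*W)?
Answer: -2764155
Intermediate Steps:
L(W) = 12*W**2 (L(W) = (2*W)*(6*W) = 12*W**2)
(x(5) - 376)*(L(-30) - 3545) = (-1*5 - 376)*(12*(-30)**2 - 3545) = (-5 - 376)*(12*900 - 3545) = -381*(10800 - 3545) = -381*7255 = -2764155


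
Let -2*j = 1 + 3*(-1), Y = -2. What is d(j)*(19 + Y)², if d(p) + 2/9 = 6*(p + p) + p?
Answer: 33235/9 ≈ 3692.8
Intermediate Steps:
j = 1 (j = -(1 + 3*(-1))/2 = -(1 - 3)/2 = -½*(-2) = 1)
d(p) = -2/9 + 13*p (d(p) = -2/9 + (6*(p + p) + p) = -2/9 + (6*(2*p) + p) = -2/9 + (12*p + p) = -2/9 + 13*p)
d(j)*(19 + Y)² = (-2/9 + 13*1)*(19 - 2)² = (-2/9 + 13)*17² = (115/9)*289 = 33235/9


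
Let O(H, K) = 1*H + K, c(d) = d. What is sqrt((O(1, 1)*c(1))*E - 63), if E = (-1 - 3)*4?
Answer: I*sqrt(95) ≈ 9.7468*I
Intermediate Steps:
O(H, K) = H + K
E = -16 (E = -4*4 = -16)
sqrt((O(1, 1)*c(1))*E - 63) = sqrt(((1 + 1)*1)*(-16) - 63) = sqrt((2*1)*(-16) - 63) = sqrt(2*(-16) - 63) = sqrt(-32 - 63) = sqrt(-95) = I*sqrt(95)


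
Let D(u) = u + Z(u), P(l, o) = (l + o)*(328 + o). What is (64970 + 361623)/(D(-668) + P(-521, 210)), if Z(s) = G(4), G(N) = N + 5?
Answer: -426593/167977 ≈ -2.5396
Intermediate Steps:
G(N) = 5 + N
P(l, o) = (328 + o)*(l + o)
Z(s) = 9 (Z(s) = 5 + 4 = 9)
D(u) = 9 + u (D(u) = u + 9 = 9 + u)
(64970 + 361623)/(D(-668) + P(-521, 210)) = (64970 + 361623)/((9 - 668) + (210² + 328*(-521) + 328*210 - 521*210)) = 426593/(-659 + (44100 - 170888 + 68880 - 109410)) = 426593/(-659 - 167318) = 426593/(-167977) = 426593*(-1/167977) = -426593/167977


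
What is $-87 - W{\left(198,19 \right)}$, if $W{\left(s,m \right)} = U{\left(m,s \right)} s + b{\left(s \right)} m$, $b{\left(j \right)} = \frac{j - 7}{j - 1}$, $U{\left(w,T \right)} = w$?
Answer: $- \frac{761882}{197} \approx -3867.4$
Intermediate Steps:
$b{\left(j \right)} = \frac{-7 + j}{-1 + j}$
$W{\left(s,m \right)} = m s + \frac{m \left(-7 + s\right)}{-1 + s}$ ($W{\left(s,m \right)} = m s + \frac{-7 + s}{-1 + s} m = m s + \frac{m \left(-7 + s\right)}{-1 + s}$)
$-87 - W{\left(198,19 \right)} = -87 - \frac{19 \left(-7 + 198^{2}\right)}{-1 + 198} = -87 - \frac{19 \left(-7 + 39204\right)}{197} = -87 - 19 \cdot \frac{1}{197} \cdot 39197 = -87 - \frac{744743}{197} = - \frac{761882}{197}$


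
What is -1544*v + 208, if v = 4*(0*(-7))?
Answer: 208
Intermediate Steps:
v = 0 (v = 4*0 = 0)
-1544*v + 208 = -1544*0 + 208 = 0 + 208 = 208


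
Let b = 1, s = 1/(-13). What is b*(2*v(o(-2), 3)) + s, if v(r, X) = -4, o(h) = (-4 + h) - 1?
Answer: -105/13 ≈ -8.0769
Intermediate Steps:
o(h) = -5 + h
s = -1/13 ≈ -0.076923
b*(2*v(o(-2), 3)) + s = 1*(2*(-4)) - 1/13 = 1*(-8) - 1/13 = -8 - 1/13 = -105/13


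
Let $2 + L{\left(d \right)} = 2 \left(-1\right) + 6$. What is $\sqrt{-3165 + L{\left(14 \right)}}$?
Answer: $i \sqrt{3163} \approx 56.241 i$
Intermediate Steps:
$L{\left(d \right)} = 2$ ($L{\left(d \right)} = -2 + \left(2 \left(-1\right) + 6\right) = -2 + \left(-2 + 6\right) = -2 + 4 = 2$)
$\sqrt{-3165 + L{\left(14 \right)}} = \sqrt{-3165 + 2} = \sqrt{-3163} = i \sqrt{3163}$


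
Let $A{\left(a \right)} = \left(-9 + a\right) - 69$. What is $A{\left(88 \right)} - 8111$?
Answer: $-8101$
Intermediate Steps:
$A{\left(a \right)} = -78 + a$
$A{\left(88 \right)} - 8111 = \left(-78 + 88\right) - 8111 = 10 - 8111 = -8101$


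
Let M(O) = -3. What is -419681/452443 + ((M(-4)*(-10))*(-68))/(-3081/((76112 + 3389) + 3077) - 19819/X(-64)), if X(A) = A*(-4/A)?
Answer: -55095720396841/41137149582483 ≈ -1.3393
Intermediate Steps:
X(A) = -4
-419681/452443 + ((M(-4)*(-10))*(-68))/(-3081/((76112 + 3389) + 3077) - 19819/X(-64)) = -419681/452443 + (-3*(-10)*(-68))/(-3081/((76112 + 3389) + 3077) - 19819/(-4)) = -419681*1/452443 + (30*(-68))/(-3081/(79501 + 3077) - 19819*(-1/4)) = -419681/452443 - 2040/(-3081/82578 + 19819/4) = -419681/452443 - 2040/(-3081*1/82578 + 19819/4) = -419681/452443 - 2040/(-1027/27526 + 19819/4) = -419681/452443 - 2040/272766843/55052 = -419681/452443 - 2040*55052/272766843 = -419681/452443 - 37435360/90922281 = -55095720396841/41137149582483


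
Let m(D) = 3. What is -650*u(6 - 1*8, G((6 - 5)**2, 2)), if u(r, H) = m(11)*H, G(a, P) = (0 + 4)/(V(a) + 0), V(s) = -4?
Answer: 1950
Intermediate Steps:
G(a, P) = -1 (G(a, P) = (0 + 4)/(-4 + 0) = 4/(-4) = 4*(-1/4) = -1)
u(r, H) = 3*H
-650*u(6 - 1*8, G((6 - 5)**2, 2)) = -1950*(-1) = -650*(-3) = 1950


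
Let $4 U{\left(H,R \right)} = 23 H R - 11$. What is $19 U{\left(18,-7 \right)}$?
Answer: $- \frac{55271}{4} \approx -13818.0$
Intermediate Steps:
$U{\left(H,R \right)} = - \frac{11}{4} + \frac{23 H R}{4}$ ($U{\left(H,R \right)} = \frac{23 H R - 11}{4} = \frac{-11 + 23 H R}{4} = - \frac{11}{4} + \frac{23 H R}{4}$)
$19 U{\left(18,-7 \right)} = 19 \left(- \frac{11}{4} + \frac{23}{4} \cdot 18 \left(-7\right)\right) = 19 \left(- \frac{11}{4} - \frac{1449}{2}\right) = 19 \left(- \frac{2909}{4}\right) = - \frac{55271}{4}$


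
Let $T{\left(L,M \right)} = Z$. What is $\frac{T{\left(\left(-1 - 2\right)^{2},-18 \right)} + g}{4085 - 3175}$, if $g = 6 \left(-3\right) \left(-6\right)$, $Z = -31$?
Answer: $\frac{11}{130} \approx 0.084615$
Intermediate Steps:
$T{\left(L,M \right)} = -31$
$g = 108$ ($g = \left(-18\right) \left(-6\right) = 108$)
$\frac{T{\left(\left(-1 - 2\right)^{2},-18 \right)} + g}{4085 - 3175} = \frac{-31 + 108}{4085 - 3175} = \frac{77}{910} = 77 \cdot \frac{1}{910} = \frac{11}{130}$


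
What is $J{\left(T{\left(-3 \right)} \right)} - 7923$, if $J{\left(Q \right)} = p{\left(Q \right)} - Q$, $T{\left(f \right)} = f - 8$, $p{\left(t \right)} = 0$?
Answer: $-7912$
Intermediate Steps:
$T{\left(f \right)} = -8 + f$ ($T{\left(f \right)} = f - 8 = -8 + f$)
$J{\left(Q \right)} = - Q$ ($J{\left(Q \right)} = 0 - Q = - Q$)
$J{\left(T{\left(-3 \right)} \right)} - 7923 = - (-8 - 3) - 7923 = \left(-1\right) \left(-11\right) - 7923 = 11 - 7923 = -7912$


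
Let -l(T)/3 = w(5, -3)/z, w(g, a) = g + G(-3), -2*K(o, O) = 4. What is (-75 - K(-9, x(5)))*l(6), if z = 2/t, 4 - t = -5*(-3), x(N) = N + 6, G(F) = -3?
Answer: -2409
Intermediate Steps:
x(N) = 6 + N
K(o, O) = -2 (K(o, O) = -½*4 = -2)
t = -11 (t = 4 - (-5)*(-3) = 4 - 1*15 = 4 - 15 = -11)
w(g, a) = -3 + g (w(g, a) = g - 3 = -3 + g)
z = -2/11 (z = 2/(-11) = 2*(-1/11) = -2/11 ≈ -0.18182)
l(T) = 33 (l(T) = -3*(-3 + 5)/(-2/11) = -6*(-11)/2 = -3*(-11) = 33)
(-75 - K(-9, x(5)))*l(6) = (-75 - 1*(-2))*33 = (-75 + 2)*33 = -73*33 = -2409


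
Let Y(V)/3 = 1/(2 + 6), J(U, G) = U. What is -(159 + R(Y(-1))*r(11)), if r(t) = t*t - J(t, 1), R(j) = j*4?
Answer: -324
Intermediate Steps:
Y(V) = 3/8 (Y(V) = 3/(2 + 6) = 3/8)
R(j) = 4*j
r(t) = t² - t (r(t) = t*t - t = t² - t)
-(159 + R(Y(-1))*r(11)) = -(159 + (4*(3/8))*(11*(-1 + 11))) = -(159 + 3*(11*10)/2) = -(159 + (3/2)*110) = -(159 + 165) = -1*324 = -324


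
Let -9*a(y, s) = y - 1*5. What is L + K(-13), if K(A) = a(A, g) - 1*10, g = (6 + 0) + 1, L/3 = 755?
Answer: 2257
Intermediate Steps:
L = 2265 (L = 3*755 = 2265)
g = 7 (g = 6 + 1 = 7)
a(y, s) = 5/9 - y/9 (a(y, s) = -(y - 1*5)/9 = -(y - 5)/9 = -(-5 + y)/9 = 5/9 - y/9)
K(A) = -85/9 - A/9 (K(A) = (5/9 - A/9) - 1*10 = (5/9 - A/9) - 10 = -85/9 - A/9)
L + K(-13) = 2265 + (-85/9 - 1/9*(-13)) = 2265 + (-85/9 + 13/9) = 2265 - 8 = 2257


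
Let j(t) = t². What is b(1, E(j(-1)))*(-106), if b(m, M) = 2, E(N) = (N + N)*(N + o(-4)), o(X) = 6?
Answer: -212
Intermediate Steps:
E(N) = 2*N*(6 + N) (E(N) = (N + N)*(N + 6) = (2*N)*(6 + N) = 2*N*(6 + N))
b(1, E(j(-1)))*(-106) = 2*(-106) = -212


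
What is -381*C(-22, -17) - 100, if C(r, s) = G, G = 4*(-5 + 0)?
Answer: 7520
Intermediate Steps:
G = -20 (G = 4*(-5) = -20)
C(r, s) = -20
-381*C(-22, -17) - 100 = -381*(-20) - 100 = 7620 - 100 = 7520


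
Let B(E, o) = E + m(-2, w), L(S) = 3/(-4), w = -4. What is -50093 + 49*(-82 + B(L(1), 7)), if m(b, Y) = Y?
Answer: -217375/4 ≈ -54344.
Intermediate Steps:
L(S) = -3/4 (L(S) = 3*(-1/4) = -3/4)
B(E, o) = -4 + E (B(E, o) = E - 4 = -4 + E)
-50093 + 49*(-82 + B(L(1), 7)) = -50093 + 49*(-82 + (-4 - 3/4)) = -50093 + 49*(-82 - 19/4) = -50093 + 49*(-347/4) = -50093 - 17003/4 = -217375/4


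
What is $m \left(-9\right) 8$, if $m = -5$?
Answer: $360$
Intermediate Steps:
$m \left(-9\right) 8 = \left(-5\right) \left(-9\right) 8 = 45 \cdot 8 = 360$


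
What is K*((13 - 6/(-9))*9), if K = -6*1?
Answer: -738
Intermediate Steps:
K = -6
K*((13 - 6/(-9))*9) = -6*(13 - 6/(-9))*9 = -6*(13 - 6*(-⅑))*9 = -6*(13 + ⅔)*9 = -82*9 = -6*123 = -738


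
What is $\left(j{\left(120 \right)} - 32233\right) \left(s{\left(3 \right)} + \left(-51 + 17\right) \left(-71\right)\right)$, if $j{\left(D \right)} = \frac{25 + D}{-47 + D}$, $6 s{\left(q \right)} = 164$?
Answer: $- \frac{5744125312}{73} \approx -7.8687 \cdot 10^{7}$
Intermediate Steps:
$s{\left(q \right)} = \frac{82}{3}$ ($s{\left(q \right)} = \frac{1}{6} \cdot 164 = \frac{82}{3}$)
$j{\left(D \right)} = \frac{25 + D}{-47 + D}$
$\left(j{\left(120 \right)} - 32233\right) \left(s{\left(3 \right)} + \left(-51 + 17\right) \left(-71\right)\right) = \left(\frac{25 + 120}{-47 + 120} - 32233\right) \left(\frac{82}{3} + \left(-51 + 17\right) \left(-71\right)\right) = \left(\frac{1}{73} \cdot 145 - 32233\right) \left(\frac{82}{3} - -2414\right) = \left(\frac{1}{73} \cdot 145 - 32233\right) \left(\frac{82}{3} + 2414\right) = \left(\frac{145}{73} - 32233\right) \frac{7324}{3} = \left(- \frac{2352864}{73}\right) \frac{7324}{3} = - \frac{5744125312}{73}$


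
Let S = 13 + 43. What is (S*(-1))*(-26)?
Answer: 1456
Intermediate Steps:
S = 56
(S*(-1))*(-26) = (56*(-1))*(-26) = -56*(-26) = 1456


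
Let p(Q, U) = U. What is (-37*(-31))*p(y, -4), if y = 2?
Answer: -4588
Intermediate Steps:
(-37*(-31))*p(y, -4) = -37*(-31)*(-4) = 1147*(-4) = -4588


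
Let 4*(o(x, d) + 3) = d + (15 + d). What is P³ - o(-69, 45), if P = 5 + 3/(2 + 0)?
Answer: 2011/8 ≈ 251.38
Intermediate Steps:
P = 13/2 (P = 5 + 3/2 = 13/2 ≈ 6.5000)
o(x, d) = ¾ + d/2 (o(x, d) = -3 + (d + (15 + d))/4 = -3 + (15 + 2*d)/4 = -3 + (15/4 + d/2) = ¾ + d/2)
P³ - o(-69, 45) = (13/2)³ - (¾ + (½)*45) = 2197/8 - (¾ + 45/2) = 2197/8 - 1*93/4 = 2197/8 - 93/4 = 2011/8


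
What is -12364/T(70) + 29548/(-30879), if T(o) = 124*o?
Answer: -159566149/67007430 ≈ -2.3813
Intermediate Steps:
-12364/T(70) + 29548/(-30879) = -12364/(124*70) + 29548/(-30879) = -12364/8680 + 29548*(-1/30879) = -12364*1/8680 - 29548/30879 = -3091/2170 - 29548/30879 = -159566149/67007430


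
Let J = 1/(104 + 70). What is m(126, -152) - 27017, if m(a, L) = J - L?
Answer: -4674509/174 ≈ -26865.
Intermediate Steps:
J = 1/174 ≈ 0.0057471
m(a, L) = 1/174 - L
m(126, -152) - 27017 = (1/174 - 1*(-152)) - 27017 = (1/174 + 152) - 27017 = 26449/174 - 27017 = -4674509/174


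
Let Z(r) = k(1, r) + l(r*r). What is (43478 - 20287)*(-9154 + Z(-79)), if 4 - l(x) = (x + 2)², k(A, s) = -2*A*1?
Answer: -904082605391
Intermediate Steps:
k(A, s) = -2*A
l(x) = 4 - (2 + x)² (l(x) = 4 - (x + 2)² = 4 - (2 + x)²)
Z(r) = 2 - (2 + r²)² (Z(r) = -2*1 + (4 - (2 + r*r)²) = -2 + (4 - (2 + r²)²) = 2 - (2 + r²)²)
(43478 - 20287)*(-9154 + Z(-79)) = (43478 - 20287)*(-9154 + (2 - (2 + (-79)²)²)) = 23191*(-9154 + (2 - (2 + 6241)²)) = 23191*(-9154 + (2 - 1*6243²)) = 23191*(-9154 + (2 - 1*38975049)) = 23191*(-9154 + (2 - 38975049)) = 23191*(-9154 - 38975047) = 23191*(-38984201) = -904082605391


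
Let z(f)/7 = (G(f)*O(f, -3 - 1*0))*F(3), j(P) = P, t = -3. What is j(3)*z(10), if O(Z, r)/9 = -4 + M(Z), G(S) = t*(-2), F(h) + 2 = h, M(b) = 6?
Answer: 2268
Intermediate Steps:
F(h) = -2 + h
G(S) = 6 (G(S) = -3*(-2) = 6)
O(Z, r) = 18 (O(Z, r) = 9*(-4 + 6) = 9*2 = 18)
z(f) = 756 (z(f) = 7*((6*18)*(-2 + 3)) = 7*(108*1) = 7*108 = 756)
j(3)*z(10) = 3*756 = 2268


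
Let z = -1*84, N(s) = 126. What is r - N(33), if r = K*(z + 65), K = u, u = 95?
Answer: -1931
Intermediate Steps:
K = 95
z = -84
r = -1805 (r = 95*(-84 + 65) = 95*(-19) = -1805)
r - N(33) = -1805 - 1*126 = -1805 - 126 = -1931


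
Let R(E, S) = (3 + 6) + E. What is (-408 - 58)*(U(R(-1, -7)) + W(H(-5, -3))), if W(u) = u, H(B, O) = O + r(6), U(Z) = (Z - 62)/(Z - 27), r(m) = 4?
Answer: -34018/19 ≈ -1790.4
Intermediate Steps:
R(E, S) = 9 + E
U(Z) = (-62 + Z)/(-27 + Z)
H(B, O) = 4 + O (H(B, O) = O + 4 = 4 + O)
(-408 - 58)*(U(R(-1, -7)) + W(H(-5, -3))) = (-408 - 58)*((-62 + (9 - 1))/(-27 + (9 - 1)) + (4 - 3)) = -466*((-62 + 8)/(-27 + 8) + 1) = -466*(-54/(-19) + 1) = -466*(-1/19*(-54) + 1) = -466*(54/19 + 1) = -466*73/19 = -34018/19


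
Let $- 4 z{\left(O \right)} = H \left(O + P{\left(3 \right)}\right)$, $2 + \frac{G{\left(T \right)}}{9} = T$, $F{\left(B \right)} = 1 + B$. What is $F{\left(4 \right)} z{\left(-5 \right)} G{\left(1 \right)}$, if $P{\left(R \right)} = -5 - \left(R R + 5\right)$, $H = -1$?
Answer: $270$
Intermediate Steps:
$G{\left(T \right)} = -18 + 9 T$
$P{\left(R \right)} = -10 - R^{2}$ ($P{\left(R \right)} = -5 - \left(R^{2} + 5\right) = -5 - \left(5 + R^{2}\right) = -10 - R^{2}$)
$z{\left(O \right)} = - \frac{19}{4} + \frac{O}{4}$ ($z{\left(O \right)} = - \frac{\left(-1\right) \left(O - 19\right)}{4} = - \frac{\left(-1\right) \left(-19 + O\right)}{4} = - \frac{19 - O}{4} = - \frac{19}{4} + \frac{O}{4}$)
$F{\left(4 \right)} z{\left(-5 \right)} G{\left(1 \right)} = \left(1 + 4\right) \left(- \frac{19}{4} + \frac{1}{4} \left(-5\right)\right) \left(-18 + 9 \cdot 1\right) = 5 \left(- \frac{19}{4} - \frac{5}{4}\right) \left(-18 + 9\right) = 5 \left(-6\right) \left(-9\right) = \left(-30\right) \left(-9\right) = 270$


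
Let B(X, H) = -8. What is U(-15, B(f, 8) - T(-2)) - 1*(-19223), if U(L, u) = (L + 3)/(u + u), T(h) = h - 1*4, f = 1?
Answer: 19226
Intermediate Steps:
T(h) = -4 + h (T(h) = h - 4 = -4 + h)
U(L, u) = (3 + L)/(2*u) (U(L, u) = (3 + L)/((2*u)) = (3 + L)*(1/(2*u)) = (3 + L)/(2*u))
U(-15, B(f, 8) - T(-2)) - 1*(-19223) = (3 - 15)/(2*(-8 - (-4 - 2))) - 1*(-19223) = (1/2)*(-12)/(-8 - 1*(-6)) + 19223 = (1/2)*(-12)/(-8 + 6) + 19223 = (1/2)*(-12)/(-2) + 19223 = (1/2)*(-1/2)*(-12) + 19223 = 3 + 19223 = 19226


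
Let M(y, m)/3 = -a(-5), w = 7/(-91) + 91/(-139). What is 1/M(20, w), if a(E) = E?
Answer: 1/15 ≈ 0.066667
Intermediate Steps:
w = -1322/1807 (w = 7*(-1/91) + 91*(-1/139) = -1/13 - 91/139 = -1322/1807 ≈ -0.73160)
M(y, m) = 15 (M(y, m) = 3*(-1*(-5)) = 3*5 = 15)
1/M(20, w) = 1/15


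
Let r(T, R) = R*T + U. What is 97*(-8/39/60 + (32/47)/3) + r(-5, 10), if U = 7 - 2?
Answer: -641113/27495 ≈ -23.317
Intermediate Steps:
U = 5
r(T, R) = 5 + R*T (r(T, R) = R*T + 5 = 5 + R*T)
97*(-8/39/60 + (32/47)/3) + r(-5, 10) = 97*(-8/39/60 + (32/47)/3) + (5 + 10*(-5)) = 97*(-8*1/39*(1/60) + (32*(1/47))*(⅓)) + (5 - 50) = 97*(-8/39*1/60 + (32/47)*(⅓)) - 45 = 97*(-2/585 + 32/141) - 45 = 97*(6146/27495) - 45 = 596162/27495 - 45 = -641113/27495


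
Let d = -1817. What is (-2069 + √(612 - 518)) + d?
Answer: -3886 + √94 ≈ -3876.3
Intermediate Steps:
(-2069 + √(612 - 518)) + d = (-2069 + √(612 - 518)) - 1817 = (-2069 + √94) - 1817 = -3886 + √94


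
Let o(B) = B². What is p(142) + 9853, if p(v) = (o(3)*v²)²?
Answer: 32933548429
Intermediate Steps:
p(v) = 81*v⁴ (p(v) = (3²*v²)² = (9*v²)² = 81*v⁴)
p(142) + 9853 = 81*142⁴ + 9853 = 81*406586896 + 9853 = 32933538576 + 9853 = 32933548429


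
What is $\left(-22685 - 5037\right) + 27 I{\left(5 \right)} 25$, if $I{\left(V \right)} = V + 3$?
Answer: $-22322$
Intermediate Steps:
$I{\left(V \right)} = 3 + V$
$\left(-22685 - 5037\right) + 27 I{\left(5 \right)} 25 = \left(-22685 - 5037\right) + 27 \left(3 + 5\right) 25 = -27722 + 27 \cdot 8 \cdot 25 = -27722 + 216 \cdot 25 = -27722 + 5400 = -22322$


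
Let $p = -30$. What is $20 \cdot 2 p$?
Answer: $-1200$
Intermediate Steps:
$20 \cdot 2 p = 20 \cdot 2 \left(-30\right) = 40 \left(-30\right) = -1200$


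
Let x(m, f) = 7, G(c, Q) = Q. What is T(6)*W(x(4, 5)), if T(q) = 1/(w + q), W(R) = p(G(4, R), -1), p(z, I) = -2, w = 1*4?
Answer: -⅕ ≈ -0.20000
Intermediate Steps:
w = 4
W(R) = -2
T(q) = 1/(4 + q)
T(6)*W(x(4, 5)) = -2/(4 + 6) = -2/10 = (⅒)*(-2) = -⅕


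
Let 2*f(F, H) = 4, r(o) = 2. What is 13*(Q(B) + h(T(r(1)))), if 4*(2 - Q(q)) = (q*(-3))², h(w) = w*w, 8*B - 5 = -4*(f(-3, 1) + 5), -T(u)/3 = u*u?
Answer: 423995/256 ≈ 1656.2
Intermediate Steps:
f(F, H) = 2 (f(F, H) = (½)*4 = 2)
T(u) = -3*u² (T(u) = -3*u*u = -3*u²)
B = -23/8 (B = 5/8 + (-4*(2 + 5))/8 = 5/8 + (-4*7)/8 = 5/8 + (⅛)*(-28) = 5/8 - 7/2 = -23/8 ≈ -2.8750)
h(w) = w²
Q(q) = 2 - 9*q²/4
13*(Q(B) + h(T(r(1)))) = 13*((2 - 9*(-23/8)²/4) + (-3*2²)²) = 13*((2 - 9/4*529/64) + (-3*4)²) = 13*((2 - 4761/256) + (-12)²) = 13*(-4249/256 + 144) = 13*(32615/256) = 423995/256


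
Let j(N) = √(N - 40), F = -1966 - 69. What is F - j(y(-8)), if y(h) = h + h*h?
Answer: -2039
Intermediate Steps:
y(h) = h + h²
F = -2035
j(N) = √(-40 + N)
F - j(y(-8)) = -2035 - √(-40 - 8*(1 - 8)) = -2035 - √(-40 - 8*(-7)) = -2035 - √(-40 + 56) = -2035 - √16 = -2035 - 1*4 = -2035 - 4 = -2039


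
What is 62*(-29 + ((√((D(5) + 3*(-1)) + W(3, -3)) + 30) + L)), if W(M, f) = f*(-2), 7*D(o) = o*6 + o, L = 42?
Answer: 2666 + 124*√2 ≈ 2841.4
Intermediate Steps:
D(o) = o (D(o) = (o*6 + o)/7 = (6*o + o)/7 = (7*o)/7 = o)
W(M, f) = -2*f
62*(-29 + ((√((D(5) + 3*(-1)) + W(3, -3)) + 30) + L)) = 62*(-29 + ((√((5 + 3*(-1)) - 2*(-3)) + 30) + 42)) = 62*(-29 + ((√((5 - 3) + 6) + 30) + 42)) = 62*(-29 + ((√(2 + 6) + 30) + 42)) = 62*(-29 + ((√8 + 30) + 42)) = 62*(-29 + ((2*√2 + 30) + 42)) = 62*(-29 + ((30 + 2*√2) + 42)) = 62*(-29 + (72 + 2*√2)) = 62*(43 + 2*√2) = 2666 + 124*√2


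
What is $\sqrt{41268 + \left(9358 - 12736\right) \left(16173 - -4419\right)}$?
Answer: $2 i \sqrt{17379627} \approx 8337.8 i$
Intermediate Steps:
$\sqrt{41268 + \left(9358 - 12736\right) \left(16173 - -4419\right)} = \sqrt{41268 - 3378 \left(16173 + \left(-6131 + 10550\right)\right)} = \sqrt{41268 - 3378 \left(16173 + 4419\right)} = \sqrt{41268 - 69559776} = \sqrt{-69518508} = 2 i \sqrt{17379627}$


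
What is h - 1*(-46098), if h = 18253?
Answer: 64351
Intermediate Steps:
h - 1*(-46098) = 18253 - 1*(-46098) = 18253 + 46098 = 64351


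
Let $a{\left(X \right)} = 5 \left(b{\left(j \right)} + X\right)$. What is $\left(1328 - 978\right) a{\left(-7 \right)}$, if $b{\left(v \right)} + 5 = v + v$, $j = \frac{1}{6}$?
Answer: $- \frac{61250}{3} \approx -20417.0$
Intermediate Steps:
$j = \frac{1}{6} \approx 0.16667$
$b{\left(v \right)} = -5 + 2 v$ ($b{\left(v \right)} = -5 + \left(v + v\right) = -5 + 2 v$)
$a{\left(X \right)} = - \frac{70}{3} + 5 X$ ($a{\left(X \right)} = 5 \left(\left(-5 + 2 \cdot \frac{1}{6}\right) + X\right) = 5 \left(\left(-5 + \frac{1}{3}\right) + X\right) = 5 \left(- \frac{14}{3} + X\right) = - \frac{70}{3} + 5 X$)
$\left(1328 - 978\right) a{\left(-7 \right)} = \left(1328 - 978\right) \left(- \frac{70}{3} + 5 \left(-7\right)\right) = 350 \left(- \frac{70}{3} - 35\right) = 350 \left(- \frac{175}{3}\right) = - \frac{61250}{3}$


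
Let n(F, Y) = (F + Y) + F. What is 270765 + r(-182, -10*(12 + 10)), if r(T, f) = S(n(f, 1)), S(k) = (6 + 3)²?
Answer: 270846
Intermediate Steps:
n(F, Y) = Y + 2*F
S(k) = 81 (S(k) = 9² = 81)
r(T, f) = 81
270765 + r(-182, -10*(12 + 10)) = 270765 + 81 = 270846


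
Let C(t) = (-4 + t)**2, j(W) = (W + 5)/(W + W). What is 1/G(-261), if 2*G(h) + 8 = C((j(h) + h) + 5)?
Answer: 68121/2293539428 ≈ 2.9701e-5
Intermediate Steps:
j(W) = (5 + W)/(2*W) (j(W) = (5 + W)/((2*W)) = (5 + W)*(1/(2*W)) = (5 + W)/(2*W))
G(h) = -4 + (1 + h + (5 + h)/(2*h))**2/2 (G(h) = -4 + (-4 + (((5 + h)/(2*h) + h) + 5))**2/2 = -4 + (-4 + ((h + (5 + h)/(2*h)) + 5))**2/2 = -4 + (-4 + (5 + h + (5 + h)/(2*h)))**2/2 = -4 + (1 + h + (5 + h)/(2*h))**2/2)
1/G(-261) = 1/(-4 + (1/8)*(5 + 2*(-261)**2 + 3*(-261))**2/(-261)**2) = 1/(-4 + (1/8)*(1/68121)*(5 + 2*68121 - 783)**2) = 1/(-4 + (1/8)*(1/68121)*(5 + 136242 - 783)**2) = 1/(-4 + (1/8)*(1/68121)*135464**2) = 1/(-4 + (1/8)*(1/68121)*18350495296) = 1/(-4 + 2293811912/68121) = 1/(2293539428/68121) = 68121/2293539428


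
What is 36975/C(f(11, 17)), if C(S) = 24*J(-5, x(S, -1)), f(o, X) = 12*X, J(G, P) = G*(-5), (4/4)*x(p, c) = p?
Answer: 493/8 ≈ 61.625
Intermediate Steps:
x(p, c) = p
J(G, P) = -5*G
C(S) = 600 (C(S) = 24*(-5*(-5)) = 24*25 = 600)
36975/C(f(11, 17)) = 36975/600 = 36975*(1/600) = 493/8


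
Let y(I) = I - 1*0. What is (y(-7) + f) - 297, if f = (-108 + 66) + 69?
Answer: -277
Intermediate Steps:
f = 27 (f = -42 + 69 = 27)
y(I) = I (y(I) = I + 0 = I)
(y(-7) + f) - 297 = (-7 + 27) - 297 = 20 - 297 = -277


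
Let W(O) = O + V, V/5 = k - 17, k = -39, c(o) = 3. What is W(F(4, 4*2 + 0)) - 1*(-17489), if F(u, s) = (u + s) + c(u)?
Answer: 17224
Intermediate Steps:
F(u, s) = 3 + s + u (F(u, s) = (u + s) + 3 = (s + u) + 3 = 3 + s + u)
V = -280 (V = 5*(-39 - 17) = 5*(-56) = -280)
W(O) = -280 + O (W(O) = O - 280 = -280 + O)
W(F(4, 4*2 + 0)) - 1*(-17489) = (-280 + (3 + (4*2 + 0) + 4)) - 1*(-17489) = (-280 + (3 + (8 + 0) + 4)) + 17489 = (-280 + (3 + 8 + 4)) + 17489 = (-280 + 15) + 17489 = -265 + 17489 = 17224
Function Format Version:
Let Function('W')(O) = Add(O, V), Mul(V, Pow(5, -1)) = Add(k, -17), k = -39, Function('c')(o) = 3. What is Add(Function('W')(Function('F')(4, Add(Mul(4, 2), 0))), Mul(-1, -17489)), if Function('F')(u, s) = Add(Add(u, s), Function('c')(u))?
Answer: 17224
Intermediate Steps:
Function('F')(u, s) = Add(3, s, u) (Function('F')(u, s) = Add(Add(u, s), 3) = Add(Add(s, u), 3) = Add(3, s, u))
V = -280 (V = Mul(5, Add(-39, -17)) = Mul(5, -56) = -280)
Function('W')(O) = Add(-280, O) (Function('W')(O) = Add(O, -280) = Add(-280, O))
Add(Function('W')(Function('F')(4, Add(Mul(4, 2), 0))), Mul(-1, -17489)) = Add(Add(-280, Add(3, Add(Mul(4, 2), 0), 4)), Mul(-1, -17489)) = Add(Add(-280, Add(3, Add(8, 0), 4)), 17489) = Add(Add(-280, Add(3, 8, 4)), 17489) = Add(Add(-280, 15), 17489) = Add(-265, 17489) = 17224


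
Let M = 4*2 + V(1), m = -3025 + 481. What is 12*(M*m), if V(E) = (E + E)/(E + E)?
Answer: -274752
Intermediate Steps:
m = -2544
V(E) = 1 (V(E) = (2*E)/((2*E)) = (2*E)*(1/(2*E)) = 1)
M = 9 (M = 4*2 + 1 = 8 + 1 = 9)
12*(M*m) = 12*(9*(-2544)) = 12*(-22896) = -274752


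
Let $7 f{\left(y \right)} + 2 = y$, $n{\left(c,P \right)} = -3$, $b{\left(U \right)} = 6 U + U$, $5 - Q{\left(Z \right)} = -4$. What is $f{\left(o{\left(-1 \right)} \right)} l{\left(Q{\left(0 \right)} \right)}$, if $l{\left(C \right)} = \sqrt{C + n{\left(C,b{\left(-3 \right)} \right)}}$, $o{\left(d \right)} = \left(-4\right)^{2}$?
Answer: $2 \sqrt{6} \approx 4.899$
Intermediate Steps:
$Q{\left(Z \right)} = 9$ ($Q{\left(Z \right)} = 5 - -4 = 5 + 4 = 9$)
$b{\left(U \right)} = 7 U$
$o{\left(d \right)} = 16$
$f{\left(y \right)} = - \frac{2}{7} + \frac{y}{7}$
$l{\left(C \right)} = \sqrt{-3 + C}$ ($l{\left(C \right)} = \sqrt{C - 3} = \sqrt{-3 + C}$)
$f{\left(o{\left(-1 \right)} \right)} l{\left(Q{\left(0 \right)} \right)} = \left(- \frac{2}{7} + \frac{1}{7} \cdot 16\right) \sqrt{-3 + 9} = \left(- \frac{2}{7} + \frac{16}{7}\right) \sqrt{6} = 2 \sqrt{6}$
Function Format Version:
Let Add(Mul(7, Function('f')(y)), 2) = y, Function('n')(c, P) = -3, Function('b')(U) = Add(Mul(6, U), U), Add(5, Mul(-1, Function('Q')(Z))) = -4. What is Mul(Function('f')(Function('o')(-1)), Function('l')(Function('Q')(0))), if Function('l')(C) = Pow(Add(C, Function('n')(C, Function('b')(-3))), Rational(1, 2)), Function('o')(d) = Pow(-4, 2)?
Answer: Mul(2, Pow(6, Rational(1, 2))) ≈ 4.8990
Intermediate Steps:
Function('Q')(Z) = 9 (Function('Q')(Z) = Add(5, Mul(-1, -4)) = Add(5, 4) = 9)
Function('b')(U) = Mul(7, U)
Function('o')(d) = 16
Function('f')(y) = Add(Rational(-2, 7), Mul(Rational(1, 7), y))
Function('l')(C) = Pow(Add(-3, C), Rational(1, 2)) (Function('l')(C) = Pow(Add(C, -3), Rational(1, 2)) = Pow(Add(-3, C), Rational(1, 2)))
Mul(Function('f')(Function('o')(-1)), Function('l')(Function('Q')(0))) = Mul(Add(Rational(-2, 7), Mul(Rational(1, 7), 16)), Pow(Add(-3, 9), Rational(1, 2))) = Mul(Add(Rational(-2, 7), Rational(16, 7)), Pow(6, Rational(1, 2))) = Mul(2, Pow(6, Rational(1, 2)))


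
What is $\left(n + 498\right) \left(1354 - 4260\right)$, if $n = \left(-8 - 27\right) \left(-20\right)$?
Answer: $-3481388$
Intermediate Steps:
$n = 700$ ($n = \left(-35\right) \left(-20\right) = 700$)
$\left(n + 498\right) \left(1354 - 4260\right) = \left(700 + 498\right) \left(1354 - 4260\right) = 1198 \left(-2906\right) = -3481388$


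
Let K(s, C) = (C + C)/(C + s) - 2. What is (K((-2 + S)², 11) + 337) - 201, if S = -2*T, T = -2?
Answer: 2032/15 ≈ 135.47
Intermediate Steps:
S = 4 (S = -2*(-2) = 4)
K(s, C) = -2 + 2*C/(C + s) (K(s, C) = (2*C)/(C + s) - 2 = 2*C/(C + s) - 2 = -2 + 2*C/(C + s))
(K((-2 + S)², 11) + 337) - 201 = (-2*(-2 + 4)²/(11 + (-2 + 4)²) + 337) - 201 = (-2*2²/(11 + 2²) + 337) - 201 = (-2*4/(11 + 4) + 337) - 201 = (-2*4/15 + 337) - 201 = (-2*4*1/15 + 337) - 201 = (-8/15 + 337) - 201 = 5047/15 - 201 = 2032/15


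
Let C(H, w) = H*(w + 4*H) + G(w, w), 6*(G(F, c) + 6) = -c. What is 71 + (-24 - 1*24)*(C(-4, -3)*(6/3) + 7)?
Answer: -7033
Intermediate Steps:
G(F, c) = -6 - c/6 (G(F, c) = -6 + (-c)/6 = -6 - c/6)
C(H, w) = -6 - w/6 + H*(w + 4*H) (C(H, w) = H*(w + 4*H) + (-6 - w/6) = -6 - w/6 + H*(w + 4*H))
71 + (-24 - 1*24)*(C(-4, -3)*(6/3) + 7) = 71 + (-24 - 1*24)*((-6 + 4*(-4)**2 - 1/6*(-3) - 4*(-3))*(6/3) + 7) = 71 + (-24 - 24)*((-6 + 4*16 + 1/2 + 12)*(6*(1/3)) + 7) = 71 - 48*((-6 + 64 + 1/2 + 12)*2 + 7) = 71 - 48*((141/2)*2 + 7) = 71 - 48*(141 + 7) = 71 - 48*148 = 71 - 7104 = -7033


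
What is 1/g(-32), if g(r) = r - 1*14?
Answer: -1/46 ≈ -0.021739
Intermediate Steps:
g(r) = -14 + r (g(r) = r - 14 = -14 + r)
1/g(-32) = 1/(-14 - 32) = 1/(-46) = -1/46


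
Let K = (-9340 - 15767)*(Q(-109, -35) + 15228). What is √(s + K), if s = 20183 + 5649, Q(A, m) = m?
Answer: I*√381424819 ≈ 19530.0*I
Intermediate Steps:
s = 25832
K = -381450651 (K = (-9340 - 15767)*(-35 + 15228) = -25107*15193 = -381450651)
√(s + K) = √(25832 - 381450651) = √(-381424819) = I*√381424819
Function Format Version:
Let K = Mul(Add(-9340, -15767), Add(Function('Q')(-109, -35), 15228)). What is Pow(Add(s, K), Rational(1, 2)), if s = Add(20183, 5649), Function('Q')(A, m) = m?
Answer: Mul(I, Pow(381424819, Rational(1, 2))) ≈ Mul(19530., I)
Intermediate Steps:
s = 25832
K = -381450651 (K = Mul(Add(-9340, -15767), Add(-35, 15228)) = Mul(-25107, 15193) = -381450651)
Pow(Add(s, K), Rational(1, 2)) = Pow(Add(25832, -381450651), Rational(1, 2)) = Pow(-381424819, Rational(1, 2)) = Mul(I, Pow(381424819, Rational(1, 2)))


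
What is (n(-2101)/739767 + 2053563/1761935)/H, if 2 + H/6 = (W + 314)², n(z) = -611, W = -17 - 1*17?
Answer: 54217199912/21896920392477795 ≈ 2.4760e-6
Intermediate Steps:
W = -34 (W = -17 - 17 = -34)
H = 470388 (H = -12 + 6*(-34 + 314)² = -12 + 6*280² = -12 + 6*78400 = -12 + 470400 = 470388)
(n(-2101)/739767 + 2053563/1761935)/H = (-611/739767 + 2053563/1761935)/470388 = (-611*1/739767 + 2053563*(1/1761935))*(1/470388) = (-611/739767 + 2053563/1761935)*(1/470388) = (216868799648/186203052735)*(1/470388) = 54217199912/21896920392477795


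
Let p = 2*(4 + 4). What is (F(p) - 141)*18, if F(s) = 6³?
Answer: 1350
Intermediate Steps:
p = 16 (p = 2*8 = 16)
F(s) = 216
(F(p) - 141)*18 = (216 - 141)*18 = 75*18 = 1350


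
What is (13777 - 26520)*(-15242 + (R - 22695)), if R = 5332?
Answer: 415485515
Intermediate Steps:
(13777 - 26520)*(-15242 + (R - 22695)) = (13777 - 26520)*(-15242 + (5332 - 22695)) = -12743*(-15242 - 17363) = -12743*(-32605) = 415485515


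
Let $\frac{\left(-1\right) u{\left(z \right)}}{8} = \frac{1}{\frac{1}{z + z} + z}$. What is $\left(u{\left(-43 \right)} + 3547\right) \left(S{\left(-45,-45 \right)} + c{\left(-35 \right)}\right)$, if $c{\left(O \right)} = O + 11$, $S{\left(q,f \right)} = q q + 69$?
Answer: $\frac{3017839430}{411} \approx 7.3427 \cdot 10^{6}$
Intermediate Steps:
$S{\left(q,f \right)} = 69 + q^{2}$ ($S{\left(q,f \right)} = q^{2} + 69 = 69 + q^{2}$)
$c{\left(O \right)} = 11 + O$
$u{\left(z \right)} = - \frac{8}{z + \frac{1}{2 z}}$ ($u{\left(z \right)} = - \frac{8}{\frac{1}{z + z} + z} = - \frac{8}{\frac{1}{2 z} + z} = - \frac{8}{z + \frac{1}{2 z}}$)
$\left(u{\left(-43 \right)} + 3547\right) \left(S{\left(-45,-45 \right)} + c{\left(-35 \right)}\right) = \left(\left(-16\right) \left(-43\right) \frac{1}{1 + 2 \left(-43\right)^{2}} + 3547\right) \left(\left(69 + \left(-45\right)^{2}\right) + \left(11 - 35\right)\right) = \left(\left(-16\right) \left(-43\right) \frac{1}{1 + 2 \cdot 1849} + 3547\right) \left(\left(69 + 2025\right) - 24\right) = \left(\left(-16\right) \left(-43\right) \frac{1}{1 + 3698} + 3547\right) \left(2094 - 24\right) = \left(\left(-16\right) \left(-43\right) \frac{1}{3699} + 3547\right) 2070 = \left(\frac{688}{3699} + 3547\right) 2070 = \frac{13121041}{3699} \cdot 2070 = \frac{3017839430}{411}$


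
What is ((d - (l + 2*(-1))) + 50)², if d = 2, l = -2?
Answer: 3136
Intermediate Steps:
((d - (l + 2*(-1))) + 50)² = ((2 - (-2 + 2*(-1))) + 50)² = ((2 - (-2 - 2)) + 50)² = ((2 - 1*(-4)) + 50)² = ((2 + 4) + 50)² = (6 + 50)² = 56² = 3136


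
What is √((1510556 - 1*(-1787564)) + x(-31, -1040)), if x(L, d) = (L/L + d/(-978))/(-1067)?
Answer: √897869067570283413/521763 ≈ 1816.1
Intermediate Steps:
x(L, d) = -1/1067 + d/1043526 (x(L, d) = (1 + d*(-1/978))*(-1/1067) = (1 - d/978)*(-1/1067) = -1/1067 + d/1043526)
√((1510556 - 1*(-1787564)) + x(-31, -1040)) = √((1510556 - 1*(-1787564)) + (-1/1067 + (1/1043526)*(-1040))) = √((1510556 + 1787564) + (-1/1067 - 520/521763)) = √(3298120 - 1009/521763) = √(1720836984551/521763) = √897869067570283413/521763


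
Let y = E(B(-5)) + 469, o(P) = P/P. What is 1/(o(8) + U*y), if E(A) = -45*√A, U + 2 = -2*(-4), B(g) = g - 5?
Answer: 563/1730645 + 54*I*√10/1730645 ≈ 0.00032531 + 9.867e-5*I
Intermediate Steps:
o(P) = 1
B(g) = -5 + g
U = 6 (U = -2 - 2*(-4) = -2 + 8 = 6)
y = 469 - 45*I*√10 (y = -45*√(-5 - 5) + 469 = -45*I*√10 + 469 = 469 - 45*I*√10 ≈ 469.0 - 142.3*I)
1/(o(8) + U*y) = 1/(1 + 6*(469 - 45*I*√10)) = 1/(1 + (2814 - 270*I*√10)) = 1/(2815 - 270*I*√10)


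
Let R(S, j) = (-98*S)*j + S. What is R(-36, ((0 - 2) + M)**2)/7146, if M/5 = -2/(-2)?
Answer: 1762/397 ≈ 4.4383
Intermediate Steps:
M = 5 (M = 5*(-2/(-2)) = 5*(-2*(-1/2)) = 5*1 = 5)
R(S, j) = S - 98*S*j (R(S, j) = -98*S*j + S = S - 98*S*j)
R(-36, ((0 - 2) + M)**2)/7146 = -36*(1 - 98*((0 - 2) + 5)**2)/7146 = -36*(1 - 98*(-2 + 5)**2)*(1/7146) = -36*(1 - 98*3**2)*(1/7146) = -36*(1 - 98*9)*(1/7146) = -36*(1 - 882)*(1/7146) = -36*(-881)*(1/7146) = 31716*(1/7146) = 1762/397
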